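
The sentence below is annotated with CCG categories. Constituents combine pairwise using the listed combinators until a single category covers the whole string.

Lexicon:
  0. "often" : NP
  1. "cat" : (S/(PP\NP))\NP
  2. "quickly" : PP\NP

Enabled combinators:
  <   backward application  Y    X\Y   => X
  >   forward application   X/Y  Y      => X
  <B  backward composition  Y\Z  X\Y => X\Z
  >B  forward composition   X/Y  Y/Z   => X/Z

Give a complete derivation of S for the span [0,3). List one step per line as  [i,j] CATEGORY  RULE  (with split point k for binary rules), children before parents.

[0,3] S   >
  [0,2] S/(PP\NP)   <
    [0,1] "often" : NP
    [1,2] "cat" : (S/(PP\NP))\NP
  [2,3] "quickly" : PP\NP

[0,1] NP  lex  "often"
[1,2] (S/(PP\NP))\NP  lex  "cat"
[0,2] S/(PP\NP)  <  k=1
[2,3] PP\NP  lex  "quickly"
[0,3] S  >  k=2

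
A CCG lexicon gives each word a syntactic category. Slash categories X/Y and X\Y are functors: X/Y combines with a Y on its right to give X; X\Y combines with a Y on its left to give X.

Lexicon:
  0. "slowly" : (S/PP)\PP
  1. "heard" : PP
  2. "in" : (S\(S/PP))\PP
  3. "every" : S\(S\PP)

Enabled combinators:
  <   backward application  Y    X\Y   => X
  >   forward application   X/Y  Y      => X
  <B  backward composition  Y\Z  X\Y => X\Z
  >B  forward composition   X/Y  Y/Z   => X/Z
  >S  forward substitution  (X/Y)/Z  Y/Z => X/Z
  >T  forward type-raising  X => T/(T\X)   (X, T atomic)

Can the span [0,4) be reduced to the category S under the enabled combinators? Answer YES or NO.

[0,4] S   <
  [0,3] S\PP   <B
    [0,1] "slowly" : (S/PP)\PP
    [1,3] S\(S/PP)   <
      [1,2] "heard" : PP
      [2,3] "in" : (S\(S/PP))\PP
  [3,4] "every" : S\(S\PP)

YES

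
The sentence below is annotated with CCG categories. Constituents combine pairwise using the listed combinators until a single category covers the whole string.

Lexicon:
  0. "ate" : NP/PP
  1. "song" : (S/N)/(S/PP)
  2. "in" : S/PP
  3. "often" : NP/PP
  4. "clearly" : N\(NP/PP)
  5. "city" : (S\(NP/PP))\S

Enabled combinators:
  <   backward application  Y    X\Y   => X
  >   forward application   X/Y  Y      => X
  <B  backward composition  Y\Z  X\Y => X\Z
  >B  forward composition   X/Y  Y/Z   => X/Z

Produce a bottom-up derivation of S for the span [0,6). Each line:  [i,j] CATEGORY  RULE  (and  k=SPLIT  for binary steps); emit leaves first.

[0,6] S   <
  [0,1] "ate" : NP/PP
  [1,6] S\(NP/PP)   <
    [1,5] S   >
      [1,3] S/N   >
        [1,2] "song" : (S/N)/(S/PP)
        [2,3] "in" : S/PP
      [3,5] N   <
        [3,4] "often" : NP/PP
        [4,5] "clearly" : N\(NP/PP)
    [5,6] "city" : (S\(NP/PP))\S

[0,1] NP/PP  lex  "ate"
[1,2] (S/N)/(S/PP)  lex  "song"
[2,3] S/PP  lex  "in"
[1,3] S/N  >  k=2
[3,4] NP/PP  lex  "often"
[4,5] N\(NP/PP)  lex  "clearly"
[3,5] N  <  k=4
[1,5] S  >  k=3
[5,6] (S\(NP/PP))\S  lex  "city"
[1,6] S\(NP/PP)  <  k=5
[0,6] S  <  k=1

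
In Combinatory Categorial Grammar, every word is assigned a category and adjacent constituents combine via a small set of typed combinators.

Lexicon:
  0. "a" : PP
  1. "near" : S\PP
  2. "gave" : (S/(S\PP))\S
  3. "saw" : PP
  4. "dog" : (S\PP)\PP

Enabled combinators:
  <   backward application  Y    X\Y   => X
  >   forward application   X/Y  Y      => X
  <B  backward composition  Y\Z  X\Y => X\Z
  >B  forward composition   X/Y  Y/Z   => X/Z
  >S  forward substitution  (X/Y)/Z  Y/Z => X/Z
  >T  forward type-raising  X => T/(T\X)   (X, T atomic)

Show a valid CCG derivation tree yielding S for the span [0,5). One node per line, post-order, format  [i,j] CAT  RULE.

[0,5] S   >
  [0,3] S/(S\PP)   <
    [0,2] S   >
      [0,1] S/(S\PP)   >T
        [0,1] "a" : PP
      [1,2] "near" : S\PP
    [2,3] "gave" : (S/(S\PP))\S
  [3,5] S\PP   <
    [3,4] "saw" : PP
    [4,5] "dog" : (S\PP)\PP

[0,1] PP  lex  "a"
[0,1] S/(S\PP)  >T
[1,2] S\PP  lex  "near"
[0,2] S  >  k=1
[2,3] (S/(S\PP))\S  lex  "gave"
[0,3] S/(S\PP)  <  k=2
[3,4] PP  lex  "saw"
[4,5] (S\PP)\PP  lex  "dog"
[3,5] S\PP  <  k=4
[0,5] S  >  k=3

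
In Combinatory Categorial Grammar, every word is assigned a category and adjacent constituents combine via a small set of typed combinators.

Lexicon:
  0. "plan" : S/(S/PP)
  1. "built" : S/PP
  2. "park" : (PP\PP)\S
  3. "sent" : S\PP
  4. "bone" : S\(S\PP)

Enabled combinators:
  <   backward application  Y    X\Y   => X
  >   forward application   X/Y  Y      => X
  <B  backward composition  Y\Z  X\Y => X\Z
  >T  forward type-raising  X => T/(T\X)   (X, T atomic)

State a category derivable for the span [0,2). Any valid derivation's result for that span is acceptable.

S

[0,5] S   <
  [0,4] S\PP   <B
    [0,3] PP\PP   <
      [0,2] S   >
        [0,1] "plan" : S/(S/PP)
        [1,2] "built" : S/PP
      [2,3] "park" : (PP\PP)\S
    [3,4] "sent" : S\PP
  [4,5] "bone" : S\(S\PP)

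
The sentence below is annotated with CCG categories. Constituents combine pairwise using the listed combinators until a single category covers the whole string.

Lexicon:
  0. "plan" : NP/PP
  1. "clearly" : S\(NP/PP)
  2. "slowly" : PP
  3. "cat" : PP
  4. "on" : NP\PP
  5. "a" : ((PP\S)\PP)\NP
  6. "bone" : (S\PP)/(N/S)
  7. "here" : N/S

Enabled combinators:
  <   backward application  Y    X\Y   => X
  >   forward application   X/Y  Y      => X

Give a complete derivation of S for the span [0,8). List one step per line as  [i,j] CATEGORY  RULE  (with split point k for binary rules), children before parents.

[0,1] NP/PP  lex  "plan"
[1,2] S\(NP/PP)  lex  "clearly"
[0,2] S  <  k=1
[2,3] PP  lex  "slowly"
[3,4] PP  lex  "cat"
[4,5] NP\PP  lex  "on"
[3,5] NP  <  k=4
[5,6] ((PP\S)\PP)\NP  lex  "a"
[3,6] (PP\S)\PP  <  k=5
[2,6] PP\S  <  k=3
[0,6] PP  <  k=2
[6,7] (S\PP)/(N/S)  lex  "bone"
[7,8] N/S  lex  "here"
[6,8] S\PP  >  k=7
[0,8] S  <  k=6

[0,8] S   <
  [0,6] PP   <
    [0,2] S   <
      [0,1] "plan" : NP/PP
      [1,2] "clearly" : S\(NP/PP)
    [2,6] PP\S   <
      [2,3] "slowly" : PP
      [3,6] (PP\S)\PP   <
        [3,5] NP   <
          [3,4] "cat" : PP
          [4,5] "on" : NP\PP
        [5,6] "a" : ((PP\S)\PP)\NP
  [6,8] S\PP   >
    [6,7] "bone" : (S\PP)/(N/S)
    [7,8] "here" : N/S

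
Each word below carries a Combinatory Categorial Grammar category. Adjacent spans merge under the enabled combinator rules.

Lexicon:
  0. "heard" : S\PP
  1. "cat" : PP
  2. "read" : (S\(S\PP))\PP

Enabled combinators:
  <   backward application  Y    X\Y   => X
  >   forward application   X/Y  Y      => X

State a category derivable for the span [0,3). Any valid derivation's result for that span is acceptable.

S

[0,3] S   <
  [0,1] "heard" : S\PP
  [1,3] S\(S\PP)   <
    [1,2] "cat" : PP
    [2,3] "read" : (S\(S\PP))\PP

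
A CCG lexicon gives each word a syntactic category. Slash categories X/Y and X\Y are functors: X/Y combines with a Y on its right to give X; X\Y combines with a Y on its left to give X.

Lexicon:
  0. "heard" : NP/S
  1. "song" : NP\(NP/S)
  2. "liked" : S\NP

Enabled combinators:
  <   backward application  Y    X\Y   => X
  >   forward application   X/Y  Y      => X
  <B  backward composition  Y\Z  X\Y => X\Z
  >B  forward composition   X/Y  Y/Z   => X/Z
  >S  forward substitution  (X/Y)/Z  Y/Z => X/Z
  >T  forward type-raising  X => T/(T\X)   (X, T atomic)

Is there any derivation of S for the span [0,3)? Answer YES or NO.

YES

[0,3] S   <
  [0,2] NP   <
    [0,1] "heard" : NP/S
    [1,2] "song" : NP\(NP/S)
  [2,3] "liked" : S\NP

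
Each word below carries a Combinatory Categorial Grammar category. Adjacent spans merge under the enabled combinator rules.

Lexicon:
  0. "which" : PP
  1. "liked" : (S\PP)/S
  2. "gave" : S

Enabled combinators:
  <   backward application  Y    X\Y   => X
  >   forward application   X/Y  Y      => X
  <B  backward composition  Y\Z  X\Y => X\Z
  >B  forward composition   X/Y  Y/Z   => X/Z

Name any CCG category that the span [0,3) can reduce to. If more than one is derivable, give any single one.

S

[0,3] S   <
  [0,1] "which" : PP
  [1,3] S\PP   >
    [1,2] "liked" : (S\PP)/S
    [2,3] "gave" : S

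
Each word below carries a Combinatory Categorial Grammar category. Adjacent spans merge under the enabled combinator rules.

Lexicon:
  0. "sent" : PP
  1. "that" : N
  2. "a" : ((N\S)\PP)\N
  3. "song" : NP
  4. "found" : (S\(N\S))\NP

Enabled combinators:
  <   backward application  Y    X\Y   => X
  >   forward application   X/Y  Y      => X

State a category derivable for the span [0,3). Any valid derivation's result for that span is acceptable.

[0,5] S   <
  [0,3] N\S   <
    [0,1] "sent" : PP
    [1,3] (N\S)\PP   <
      [1,2] "that" : N
      [2,3] "a" : ((N\S)\PP)\N
  [3,5] S\(N\S)   <
    [3,4] "song" : NP
    [4,5] "found" : (S\(N\S))\NP

N\S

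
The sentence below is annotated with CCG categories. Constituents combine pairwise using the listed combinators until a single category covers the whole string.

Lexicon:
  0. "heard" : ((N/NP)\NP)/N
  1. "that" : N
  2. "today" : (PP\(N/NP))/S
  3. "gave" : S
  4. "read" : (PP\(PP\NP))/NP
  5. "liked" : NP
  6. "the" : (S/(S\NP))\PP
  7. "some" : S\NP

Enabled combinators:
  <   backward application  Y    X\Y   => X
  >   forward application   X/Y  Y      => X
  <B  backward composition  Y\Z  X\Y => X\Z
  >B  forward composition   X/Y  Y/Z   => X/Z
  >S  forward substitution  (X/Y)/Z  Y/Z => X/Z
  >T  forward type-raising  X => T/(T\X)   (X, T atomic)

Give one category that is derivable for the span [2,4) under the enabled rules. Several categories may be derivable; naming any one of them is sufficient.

[0,8] S   >
  [0,7] S/(S\NP)   <
    [0,6] PP   <
      [0,4] PP\NP   <B
        [0,2] (N/NP)\NP   >
          [0,1] "heard" : ((N/NP)\NP)/N
          [1,2] "that" : N
        [2,4] PP\(N/NP)   >
          [2,3] "today" : (PP\(N/NP))/S
          [3,4] "gave" : S
      [4,6] PP\(PP\NP)   >
        [4,5] "read" : (PP\(PP\NP))/NP
        [5,6] "liked" : NP
    [6,7] "the" : (S/(S\NP))\PP
  [7,8] "some" : S\NP

PP\(N/NP)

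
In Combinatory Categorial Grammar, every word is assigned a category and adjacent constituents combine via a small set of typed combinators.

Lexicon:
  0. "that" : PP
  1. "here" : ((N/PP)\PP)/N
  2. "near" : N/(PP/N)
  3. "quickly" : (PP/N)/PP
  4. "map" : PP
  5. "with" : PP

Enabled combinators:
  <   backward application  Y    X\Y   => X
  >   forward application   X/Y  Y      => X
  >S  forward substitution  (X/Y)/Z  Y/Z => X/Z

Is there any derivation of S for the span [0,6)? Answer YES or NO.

PP ((N/PP)\PP)/N N/(PP/N) (PP/N)/PP PP PP
CKY chart[0,6] = {N}; S ∉ chart

NO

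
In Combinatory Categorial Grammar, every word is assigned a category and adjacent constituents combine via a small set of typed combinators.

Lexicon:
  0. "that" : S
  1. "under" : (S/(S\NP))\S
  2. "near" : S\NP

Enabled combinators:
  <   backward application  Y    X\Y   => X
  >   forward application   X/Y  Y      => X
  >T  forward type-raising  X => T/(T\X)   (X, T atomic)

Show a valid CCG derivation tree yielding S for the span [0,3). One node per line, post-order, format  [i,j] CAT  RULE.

[0,3] S   >
  [0,2] S/(S\NP)   <
    [0,1] "that" : S
    [1,2] "under" : (S/(S\NP))\S
  [2,3] "near" : S\NP

[0,1] S  lex  "that"
[1,2] (S/(S\NP))\S  lex  "under"
[0,2] S/(S\NP)  <  k=1
[2,3] S\NP  lex  "near"
[0,3] S  >  k=2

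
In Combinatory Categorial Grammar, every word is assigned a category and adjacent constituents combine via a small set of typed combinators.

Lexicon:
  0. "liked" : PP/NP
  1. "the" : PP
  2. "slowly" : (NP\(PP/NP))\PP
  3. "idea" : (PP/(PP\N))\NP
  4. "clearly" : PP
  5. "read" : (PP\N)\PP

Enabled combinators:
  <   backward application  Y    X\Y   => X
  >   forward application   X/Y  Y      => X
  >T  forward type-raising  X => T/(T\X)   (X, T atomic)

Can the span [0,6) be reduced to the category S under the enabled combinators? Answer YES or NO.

PP/NP PP (NP\(PP/NP))\PP (PP/(PP\N))\NP PP (PP\N)\PP
CKY chart[0,6] = {N/(N\PP), NP/(NP\PP), PP, PP/(PP\PP), S/(S\PP)}; S ∉ chart

NO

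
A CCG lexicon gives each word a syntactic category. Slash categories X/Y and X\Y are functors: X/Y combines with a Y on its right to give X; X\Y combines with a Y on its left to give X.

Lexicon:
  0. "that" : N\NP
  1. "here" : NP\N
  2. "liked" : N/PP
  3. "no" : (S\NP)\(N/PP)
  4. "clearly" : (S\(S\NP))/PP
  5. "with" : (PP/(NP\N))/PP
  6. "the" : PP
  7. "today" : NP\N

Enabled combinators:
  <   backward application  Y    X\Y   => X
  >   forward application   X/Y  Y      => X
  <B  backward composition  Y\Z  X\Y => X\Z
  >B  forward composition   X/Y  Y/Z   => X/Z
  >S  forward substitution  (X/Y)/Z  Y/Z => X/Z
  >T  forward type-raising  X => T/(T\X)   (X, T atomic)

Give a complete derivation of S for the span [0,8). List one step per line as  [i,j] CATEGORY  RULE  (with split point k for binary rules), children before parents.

[0,1] N\NP  lex  "that"
[1,2] NP\N  lex  "here"
[2,3] N/PP  lex  "liked"
[3,4] (S\NP)\(N/PP)  lex  "no"
[2,4] S\NP  <  k=3
[1,4] S\N  <B  k=2
[0,4] S\NP  <B  k=1
[4,5] (S\(S\NP))/PP  lex  "clearly"
[5,6] (PP/(NP\N))/PP  lex  "with"
[6,7] PP  lex  "the"
[5,7] PP/(NP\N)  >  k=6
[7,8] NP\N  lex  "today"
[5,8] PP  >  k=7
[4,8] S\(S\NP)  >  k=5
[0,8] S  <  k=4

[0,8] S   <
  [0,4] S\NP   <B
    [0,1] "that" : N\NP
    [1,4] S\N   <B
      [1,2] "here" : NP\N
      [2,4] S\NP   <
        [2,3] "liked" : N/PP
        [3,4] "no" : (S\NP)\(N/PP)
  [4,8] S\(S\NP)   >
    [4,5] "clearly" : (S\(S\NP))/PP
    [5,8] PP   >
      [5,7] PP/(NP\N)   >
        [5,6] "with" : (PP/(NP\N))/PP
        [6,7] "the" : PP
      [7,8] "today" : NP\N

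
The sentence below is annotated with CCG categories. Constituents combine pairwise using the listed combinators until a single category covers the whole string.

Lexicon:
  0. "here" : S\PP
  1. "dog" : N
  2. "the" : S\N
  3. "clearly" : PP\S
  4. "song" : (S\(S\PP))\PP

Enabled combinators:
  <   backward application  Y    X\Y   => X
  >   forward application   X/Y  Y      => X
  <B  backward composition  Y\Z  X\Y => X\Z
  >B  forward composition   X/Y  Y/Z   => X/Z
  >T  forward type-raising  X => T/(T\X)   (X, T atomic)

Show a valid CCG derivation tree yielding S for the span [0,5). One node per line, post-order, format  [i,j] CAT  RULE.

[0,1] S\PP  lex  "here"
[1,2] N  lex  "dog"
[2,3] S\N  lex  "the"
[1,3] S  <  k=2
[3,4] PP\S  lex  "clearly"
[1,4] PP  <  k=3
[4,5] (S\(S\PP))\PP  lex  "song"
[1,5] S\(S\PP)  <  k=4
[0,5] S  <  k=1

[0,5] S   <
  [0,1] "here" : S\PP
  [1,5] S\(S\PP)   <
    [1,4] PP   <
      [1,3] S   <
        [1,2] "dog" : N
        [2,3] "the" : S\N
      [3,4] "clearly" : PP\S
    [4,5] "song" : (S\(S\PP))\PP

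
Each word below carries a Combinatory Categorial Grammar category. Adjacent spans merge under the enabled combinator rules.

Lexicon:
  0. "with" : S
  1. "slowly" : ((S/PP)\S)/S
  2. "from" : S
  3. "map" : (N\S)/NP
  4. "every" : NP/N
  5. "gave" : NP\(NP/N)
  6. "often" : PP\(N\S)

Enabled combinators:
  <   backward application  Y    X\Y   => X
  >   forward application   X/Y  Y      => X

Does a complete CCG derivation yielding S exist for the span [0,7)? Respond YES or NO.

[0,7] S   >
  [0,3] S/PP   <
    [0,1] "with" : S
    [1,3] (S/PP)\S   >
      [1,2] "slowly" : ((S/PP)\S)/S
      [2,3] "from" : S
  [3,7] PP   <
    [3,6] N\S   >
      [3,4] "map" : (N\S)/NP
      [4,6] NP   <
        [4,5] "every" : NP/N
        [5,6] "gave" : NP\(NP/N)
    [6,7] "often" : PP\(N\S)

YES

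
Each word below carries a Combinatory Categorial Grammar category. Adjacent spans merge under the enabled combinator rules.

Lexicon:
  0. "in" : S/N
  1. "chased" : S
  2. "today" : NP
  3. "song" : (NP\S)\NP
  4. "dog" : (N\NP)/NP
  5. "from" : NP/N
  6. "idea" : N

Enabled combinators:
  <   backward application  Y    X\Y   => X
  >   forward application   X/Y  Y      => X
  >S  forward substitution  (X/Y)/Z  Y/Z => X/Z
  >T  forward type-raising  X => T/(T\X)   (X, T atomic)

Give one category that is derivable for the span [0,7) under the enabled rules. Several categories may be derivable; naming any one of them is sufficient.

[0,7] S   >
  [0,1] "in" : S/N
  [1,7] N   <
    [1,4] NP   <
      [1,2] "chased" : S
      [2,4] NP\S   <
        [2,3] "today" : NP
        [3,4] "song" : (NP\S)\NP
    [4,7] N\NP   >
      [4,5] "dog" : (N\NP)/NP
      [5,7] NP   >
        [5,6] "from" : NP/N
        [6,7] "idea" : N

S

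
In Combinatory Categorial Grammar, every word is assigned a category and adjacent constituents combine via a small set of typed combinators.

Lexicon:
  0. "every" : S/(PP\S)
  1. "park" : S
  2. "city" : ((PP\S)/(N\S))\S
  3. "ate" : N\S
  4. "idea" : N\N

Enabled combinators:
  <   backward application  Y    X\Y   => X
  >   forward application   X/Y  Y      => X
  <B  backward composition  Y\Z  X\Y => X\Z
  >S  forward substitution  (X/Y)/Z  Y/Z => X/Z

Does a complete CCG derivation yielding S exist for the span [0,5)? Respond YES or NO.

[0,5] S   >
  [0,1] "every" : S/(PP\S)
  [1,5] PP\S   >
    [1,3] (PP\S)/(N\S)   <
      [1,2] "park" : S
      [2,3] "city" : ((PP\S)/(N\S))\S
    [3,5] N\S   <B
      [3,4] "ate" : N\S
      [4,5] "idea" : N\N

YES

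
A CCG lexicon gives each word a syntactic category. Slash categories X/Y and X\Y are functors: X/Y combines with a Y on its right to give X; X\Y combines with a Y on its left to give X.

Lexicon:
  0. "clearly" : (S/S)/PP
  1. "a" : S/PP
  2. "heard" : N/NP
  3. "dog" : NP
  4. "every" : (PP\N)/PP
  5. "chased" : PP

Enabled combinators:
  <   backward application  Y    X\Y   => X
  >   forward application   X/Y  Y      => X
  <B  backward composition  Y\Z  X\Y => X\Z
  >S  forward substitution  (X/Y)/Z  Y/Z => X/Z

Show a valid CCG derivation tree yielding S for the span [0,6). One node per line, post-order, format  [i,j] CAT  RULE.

[0,1] (S/S)/PP  lex  "clearly"
[1,2] S/PP  lex  "a"
[0,2] S/PP  >S  k=1
[2,3] N/NP  lex  "heard"
[3,4] NP  lex  "dog"
[2,4] N  >  k=3
[4,5] (PP\N)/PP  lex  "every"
[5,6] PP  lex  "chased"
[4,6] PP\N  >  k=5
[2,6] PP  <  k=4
[0,6] S  >  k=2

[0,6] S   >
  [0,2] S/PP   >S
    [0,1] "clearly" : (S/S)/PP
    [1,2] "a" : S/PP
  [2,6] PP   <
    [2,4] N   >
      [2,3] "heard" : N/NP
      [3,4] "dog" : NP
    [4,6] PP\N   >
      [4,5] "every" : (PP\N)/PP
      [5,6] "chased" : PP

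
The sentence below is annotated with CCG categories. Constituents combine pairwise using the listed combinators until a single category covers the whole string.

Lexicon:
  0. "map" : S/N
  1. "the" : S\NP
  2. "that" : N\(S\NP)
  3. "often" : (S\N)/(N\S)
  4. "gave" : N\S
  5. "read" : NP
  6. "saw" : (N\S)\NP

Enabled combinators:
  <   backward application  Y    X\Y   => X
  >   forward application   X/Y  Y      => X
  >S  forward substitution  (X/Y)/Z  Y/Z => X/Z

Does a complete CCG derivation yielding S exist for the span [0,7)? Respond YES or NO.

[0,7] S   >
  [0,1] "map" : S/N
  [1,7] N   <
    [1,5] S   <
      [1,3] N   <
        [1,2] "the" : S\NP
        [2,3] "that" : N\(S\NP)
      [3,5] S\N   >
        [3,4] "often" : (S\N)/(N\S)
        [4,5] "gave" : N\S
    [5,7] N\S   <
      [5,6] "read" : NP
      [6,7] "saw" : (N\S)\NP

YES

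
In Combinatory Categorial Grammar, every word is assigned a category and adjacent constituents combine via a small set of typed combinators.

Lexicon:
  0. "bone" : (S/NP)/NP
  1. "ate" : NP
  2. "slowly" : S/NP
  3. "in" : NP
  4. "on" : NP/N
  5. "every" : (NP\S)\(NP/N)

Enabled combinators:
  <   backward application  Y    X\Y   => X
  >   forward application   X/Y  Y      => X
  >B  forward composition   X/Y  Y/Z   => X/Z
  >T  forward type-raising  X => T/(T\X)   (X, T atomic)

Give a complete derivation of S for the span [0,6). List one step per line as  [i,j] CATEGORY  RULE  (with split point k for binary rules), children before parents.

[0,1] (S/NP)/NP  lex  "bone"
[1,2] NP  lex  "ate"
[0,2] S/NP  >  k=1
[2,3] S/NP  lex  "slowly"
[3,4] NP  lex  "in"
[2,4] S  >  k=3
[4,5] NP/N  lex  "on"
[5,6] (NP\S)\(NP/N)  lex  "every"
[4,6] NP\S  <  k=5
[2,6] NP  <  k=4
[0,6] S  >  k=2

[0,6] S   >
  [0,2] S/NP   >
    [0,1] "bone" : (S/NP)/NP
    [1,2] "ate" : NP
  [2,6] NP   <
    [2,4] S   >
      [2,3] "slowly" : S/NP
      [3,4] "in" : NP
    [4,6] NP\S   <
      [4,5] "on" : NP/N
      [5,6] "every" : (NP\S)\(NP/N)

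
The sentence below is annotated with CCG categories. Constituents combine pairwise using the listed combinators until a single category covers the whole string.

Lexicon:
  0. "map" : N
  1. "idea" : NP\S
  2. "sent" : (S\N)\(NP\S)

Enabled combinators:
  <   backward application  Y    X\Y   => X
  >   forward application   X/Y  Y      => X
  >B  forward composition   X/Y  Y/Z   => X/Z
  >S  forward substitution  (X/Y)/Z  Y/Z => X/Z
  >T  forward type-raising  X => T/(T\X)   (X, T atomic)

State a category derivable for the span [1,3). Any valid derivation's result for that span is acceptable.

S\N

[0,3] S   <
  [0,1] "map" : N
  [1,3] S\N   <
    [1,2] "idea" : NP\S
    [2,3] "sent" : (S\N)\(NP\S)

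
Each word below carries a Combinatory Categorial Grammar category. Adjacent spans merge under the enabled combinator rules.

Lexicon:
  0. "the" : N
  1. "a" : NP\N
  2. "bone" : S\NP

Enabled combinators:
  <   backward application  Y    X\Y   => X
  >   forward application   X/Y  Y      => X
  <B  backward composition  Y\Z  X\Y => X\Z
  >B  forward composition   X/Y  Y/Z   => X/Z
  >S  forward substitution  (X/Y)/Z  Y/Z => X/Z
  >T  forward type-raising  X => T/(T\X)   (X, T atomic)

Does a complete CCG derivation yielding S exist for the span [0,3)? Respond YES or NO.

YES

[0,3] S   <
  [0,2] NP   <
    [0,1] "the" : N
    [1,2] "a" : NP\N
  [2,3] "bone" : S\NP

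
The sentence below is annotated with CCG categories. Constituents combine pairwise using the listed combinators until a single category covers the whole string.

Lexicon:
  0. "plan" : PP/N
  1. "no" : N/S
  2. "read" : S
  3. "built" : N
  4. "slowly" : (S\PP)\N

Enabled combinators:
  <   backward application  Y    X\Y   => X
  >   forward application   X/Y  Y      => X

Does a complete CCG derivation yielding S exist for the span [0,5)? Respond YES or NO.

[0,5] S   <
  [0,3] PP   >
    [0,1] "plan" : PP/N
    [1,3] N   >
      [1,2] "no" : N/S
      [2,3] "read" : S
  [3,5] S\PP   <
    [3,4] "built" : N
    [4,5] "slowly" : (S\PP)\N

YES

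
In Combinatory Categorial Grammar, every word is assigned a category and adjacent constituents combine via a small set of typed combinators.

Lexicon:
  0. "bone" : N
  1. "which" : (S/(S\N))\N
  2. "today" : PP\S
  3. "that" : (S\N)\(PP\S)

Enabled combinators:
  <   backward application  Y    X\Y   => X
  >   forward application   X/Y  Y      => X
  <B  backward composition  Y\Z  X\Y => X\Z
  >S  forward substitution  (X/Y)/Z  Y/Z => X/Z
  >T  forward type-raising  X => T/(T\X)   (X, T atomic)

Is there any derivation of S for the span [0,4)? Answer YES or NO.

[0,4] S   >
  [0,2] S/(S\N)   <
    [0,1] "bone" : N
    [1,2] "which" : (S/(S\N))\N
  [2,4] S\N   <
    [2,3] "today" : PP\S
    [3,4] "that" : (S\N)\(PP\S)

YES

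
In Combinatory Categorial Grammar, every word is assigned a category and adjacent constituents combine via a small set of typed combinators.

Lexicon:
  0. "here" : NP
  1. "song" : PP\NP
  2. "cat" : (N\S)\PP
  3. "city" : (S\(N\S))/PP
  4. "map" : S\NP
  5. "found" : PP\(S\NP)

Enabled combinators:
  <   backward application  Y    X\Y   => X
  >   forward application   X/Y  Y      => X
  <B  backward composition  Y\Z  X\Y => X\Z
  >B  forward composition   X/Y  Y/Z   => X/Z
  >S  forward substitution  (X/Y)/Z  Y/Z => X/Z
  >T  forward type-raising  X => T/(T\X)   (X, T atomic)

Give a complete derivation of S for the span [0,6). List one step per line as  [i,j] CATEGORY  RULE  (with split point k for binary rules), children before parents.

[0,6] S   <
  [0,3] N\S   <
    [0,2] PP   >
      [0,1] PP/(PP\NP)   >T
        [0,1] "here" : NP
      [1,2] "song" : PP\NP
    [2,3] "cat" : (N\S)\PP
  [3,6] S\(N\S)   >
    [3,4] "city" : (S\(N\S))/PP
    [4,6] PP   <
      [4,5] "map" : S\NP
      [5,6] "found" : PP\(S\NP)

[0,1] NP  lex  "here"
[0,1] PP/(PP\NP)  >T
[1,2] PP\NP  lex  "song"
[0,2] PP  >  k=1
[2,3] (N\S)\PP  lex  "cat"
[0,3] N\S  <  k=2
[3,4] (S\(N\S))/PP  lex  "city"
[4,5] S\NP  lex  "map"
[5,6] PP\(S\NP)  lex  "found"
[4,6] PP  <  k=5
[3,6] S\(N\S)  >  k=4
[0,6] S  <  k=3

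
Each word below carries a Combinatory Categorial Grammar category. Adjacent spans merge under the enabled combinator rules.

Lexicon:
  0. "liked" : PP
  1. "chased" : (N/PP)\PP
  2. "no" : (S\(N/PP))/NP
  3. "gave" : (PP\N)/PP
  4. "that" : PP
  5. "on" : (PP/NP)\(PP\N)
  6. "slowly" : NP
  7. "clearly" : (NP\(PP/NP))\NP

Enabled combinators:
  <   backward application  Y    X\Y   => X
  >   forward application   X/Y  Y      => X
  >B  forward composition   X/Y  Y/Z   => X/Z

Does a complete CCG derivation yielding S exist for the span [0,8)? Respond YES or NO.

[0,8] S   <
  [0,2] N/PP   <
    [0,1] "liked" : PP
    [1,2] "chased" : (N/PP)\PP
  [2,8] S\(N/PP)   >
    [2,3] "no" : (S\(N/PP))/NP
    [3,8] NP   <
      [3,6] PP/NP   <
        [3,5] PP\N   >
          [3,4] "gave" : (PP\N)/PP
          [4,5] "that" : PP
        [5,6] "on" : (PP/NP)\(PP\N)
      [6,8] NP\(PP/NP)   <
        [6,7] "slowly" : NP
        [7,8] "clearly" : (NP\(PP/NP))\NP

YES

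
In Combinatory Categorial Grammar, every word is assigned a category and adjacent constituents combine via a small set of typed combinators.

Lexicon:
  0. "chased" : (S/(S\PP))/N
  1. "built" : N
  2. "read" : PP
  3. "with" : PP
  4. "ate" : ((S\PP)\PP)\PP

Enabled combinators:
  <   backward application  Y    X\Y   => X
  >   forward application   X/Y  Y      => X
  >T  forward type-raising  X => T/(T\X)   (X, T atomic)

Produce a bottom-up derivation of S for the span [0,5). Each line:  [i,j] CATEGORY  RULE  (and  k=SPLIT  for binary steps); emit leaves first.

[0,1] (S/(S\PP))/N  lex  "chased"
[1,2] N  lex  "built"
[0,2] S/(S\PP)  >  k=1
[2,3] PP  lex  "read"
[3,4] PP  lex  "with"
[4,5] ((S\PP)\PP)\PP  lex  "ate"
[3,5] (S\PP)\PP  <  k=4
[2,5] S\PP  <  k=3
[0,5] S  >  k=2

[0,5] S   >
  [0,2] S/(S\PP)   >
    [0,1] "chased" : (S/(S\PP))/N
    [1,2] "built" : N
  [2,5] S\PP   <
    [2,3] "read" : PP
    [3,5] (S\PP)\PP   <
      [3,4] "with" : PP
      [4,5] "ate" : ((S\PP)\PP)\PP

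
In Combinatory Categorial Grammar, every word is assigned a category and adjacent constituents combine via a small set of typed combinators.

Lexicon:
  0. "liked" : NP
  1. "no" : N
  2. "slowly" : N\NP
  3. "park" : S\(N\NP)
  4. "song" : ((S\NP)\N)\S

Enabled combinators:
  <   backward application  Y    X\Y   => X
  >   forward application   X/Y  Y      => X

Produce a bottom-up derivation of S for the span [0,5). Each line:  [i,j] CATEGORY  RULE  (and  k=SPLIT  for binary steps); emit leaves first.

[0,5] S   <
  [0,1] "liked" : NP
  [1,5] S\NP   <
    [1,2] "no" : N
    [2,5] (S\NP)\N   <
      [2,4] S   <
        [2,3] "slowly" : N\NP
        [3,4] "park" : S\(N\NP)
      [4,5] "song" : ((S\NP)\N)\S

[0,1] NP  lex  "liked"
[1,2] N  lex  "no"
[2,3] N\NP  lex  "slowly"
[3,4] S\(N\NP)  lex  "park"
[2,4] S  <  k=3
[4,5] ((S\NP)\N)\S  lex  "song"
[2,5] (S\NP)\N  <  k=4
[1,5] S\NP  <  k=2
[0,5] S  <  k=1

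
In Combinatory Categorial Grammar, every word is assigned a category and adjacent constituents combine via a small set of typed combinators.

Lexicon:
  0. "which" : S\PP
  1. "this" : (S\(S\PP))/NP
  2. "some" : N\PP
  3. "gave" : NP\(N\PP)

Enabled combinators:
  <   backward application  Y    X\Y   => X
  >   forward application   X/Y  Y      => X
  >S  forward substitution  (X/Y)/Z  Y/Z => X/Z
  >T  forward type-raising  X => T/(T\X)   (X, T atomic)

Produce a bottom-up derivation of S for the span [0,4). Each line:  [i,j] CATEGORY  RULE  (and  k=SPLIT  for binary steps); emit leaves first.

[0,4] S   <
  [0,1] "which" : S\PP
  [1,4] S\(S\PP)   >
    [1,2] "this" : (S\(S\PP))/NP
    [2,4] NP   <
      [2,3] "some" : N\PP
      [3,4] "gave" : NP\(N\PP)

[0,1] S\PP  lex  "which"
[1,2] (S\(S\PP))/NP  lex  "this"
[2,3] N\PP  lex  "some"
[3,4] NP\(N\PP)  lex  "gave"
[2,4] NP  <  k=3
[1,4] S\(S\PP)  >  k=2
[0,4] S  <  k=1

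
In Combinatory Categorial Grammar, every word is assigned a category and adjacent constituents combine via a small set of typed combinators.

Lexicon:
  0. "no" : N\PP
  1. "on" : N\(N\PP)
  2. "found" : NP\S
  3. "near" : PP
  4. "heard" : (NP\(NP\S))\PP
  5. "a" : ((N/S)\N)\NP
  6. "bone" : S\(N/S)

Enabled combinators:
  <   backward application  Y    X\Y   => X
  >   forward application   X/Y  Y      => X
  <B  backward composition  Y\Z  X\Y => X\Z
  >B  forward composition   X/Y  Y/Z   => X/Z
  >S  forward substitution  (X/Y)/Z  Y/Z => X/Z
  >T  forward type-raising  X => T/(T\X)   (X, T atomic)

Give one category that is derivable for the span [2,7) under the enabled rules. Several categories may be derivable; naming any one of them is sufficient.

[0,7] S   <
  [0,2] N   <
    [0,1] "no" : N\PP
    [1,2] "on" : N\(N\PP)
  [2,7] S\N   <B
    [2,6] (N/S)\N   <
      [2,5] NP   <
        [2,3] "found" : NP\S
        [3,5] NP\(NP\S)   <
          [3,4] "near" : PP
          [4,5] "heard" : (NP\(NP\S))\PP
      [5,6] "a" : ((N/S)\N)\NP
    [6,7] "bone" : S\(N/S)

S\N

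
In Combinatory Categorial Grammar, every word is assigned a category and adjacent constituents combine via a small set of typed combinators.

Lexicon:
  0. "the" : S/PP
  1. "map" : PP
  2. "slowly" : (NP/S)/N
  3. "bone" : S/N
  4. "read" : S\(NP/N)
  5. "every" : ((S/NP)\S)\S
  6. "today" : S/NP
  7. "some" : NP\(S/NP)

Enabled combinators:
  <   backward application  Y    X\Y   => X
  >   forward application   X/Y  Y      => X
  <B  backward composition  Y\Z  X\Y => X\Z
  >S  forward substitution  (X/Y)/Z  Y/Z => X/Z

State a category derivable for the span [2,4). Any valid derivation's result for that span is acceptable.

NP/N

[0,8] S   >
  [0,6] S/NP   <
    [0,2] S   >
      [0,1] "the" : S/PP
      [1,2] "map" : PP
    [2,6] (S/NP)\S   <
      [2,5] S   <
        [2,4] NP/N   >S
          [2,3] "slowly" : (NP/S)/N
          [3,4] "bone" : S/N
        [4,5] "read" : S\(NP/N)
      [5,6] "every" : ((S/NP)\S)\S
  [6,8] NP   <
    [6,7] "today" : S/NP
    [7,8] "some" : NP\(S/NP)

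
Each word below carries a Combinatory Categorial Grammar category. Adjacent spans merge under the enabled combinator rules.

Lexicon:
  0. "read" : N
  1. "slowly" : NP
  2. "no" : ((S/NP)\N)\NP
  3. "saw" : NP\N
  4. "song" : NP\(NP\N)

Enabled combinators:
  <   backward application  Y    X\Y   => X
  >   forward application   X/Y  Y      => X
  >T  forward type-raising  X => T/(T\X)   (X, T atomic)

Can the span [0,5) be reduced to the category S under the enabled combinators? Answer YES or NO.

[0,5] S   >
  [0,3] S/NP   <
    [0,1] "read" : N
    [1,3] (S/NP)\N   <
      [1,2] "slowly" : NP
      [2,3] "no" : ((S/NP)\N)\NP
  [3,5] NP   <
    [3,4] "saw" : NP\N
    [4,5] "song" : NP\(NP\N)

YES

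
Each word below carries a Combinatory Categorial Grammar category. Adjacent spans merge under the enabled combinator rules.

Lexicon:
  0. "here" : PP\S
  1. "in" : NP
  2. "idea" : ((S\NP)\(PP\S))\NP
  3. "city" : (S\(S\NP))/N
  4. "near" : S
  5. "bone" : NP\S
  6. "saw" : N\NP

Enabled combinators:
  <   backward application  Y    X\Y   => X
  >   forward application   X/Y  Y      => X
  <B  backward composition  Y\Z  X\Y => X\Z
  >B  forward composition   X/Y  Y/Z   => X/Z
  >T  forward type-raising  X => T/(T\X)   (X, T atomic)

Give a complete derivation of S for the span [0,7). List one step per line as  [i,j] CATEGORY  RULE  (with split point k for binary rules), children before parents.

[0,1] PP\S  lex  "here"
[1,2] NP  lex  "in"
[2,3] ((S\NP)\(PP\S))\NP  lex  "idea"
[1,3] (S\NP)\(PP\S)  <  k=2
[0,3] S\NP  <  k=1
[3,4] (S\(S\NP))/N  lex  "city"
[4,5] S  lex  "near"
[4,5] N/(N\S)  >T
[5,6] NP\S  lex  "bone"
[6,7] N\NP  lex  "saw"
[5,7] N\S  <B  k=6
[4,7] N  >  k=5
[3,7] S\(S\NP)  >  k=4
[0,7] S  <  k=3

[0,7] S   <
  [0,3] S\NP   <
    [0,1] "here" : PP\S
    [1,3] (S\NP)\(PP\S)   <
      [1,2] "in" : NP
      [2,3] "idea" : ((S\NP)\(PP\S))\NP
  [3,7] S\(S\NP)   >
    [3,4] "city" : (S\(S\NP))/N
    [4,7] N   >
      [4,5] N/(N\S)   >T
        [4,5] "near" : S
      [5,7] N\S   <B
        [5,6] "bone" : NP\S
        [6,7] "saw" : N\NP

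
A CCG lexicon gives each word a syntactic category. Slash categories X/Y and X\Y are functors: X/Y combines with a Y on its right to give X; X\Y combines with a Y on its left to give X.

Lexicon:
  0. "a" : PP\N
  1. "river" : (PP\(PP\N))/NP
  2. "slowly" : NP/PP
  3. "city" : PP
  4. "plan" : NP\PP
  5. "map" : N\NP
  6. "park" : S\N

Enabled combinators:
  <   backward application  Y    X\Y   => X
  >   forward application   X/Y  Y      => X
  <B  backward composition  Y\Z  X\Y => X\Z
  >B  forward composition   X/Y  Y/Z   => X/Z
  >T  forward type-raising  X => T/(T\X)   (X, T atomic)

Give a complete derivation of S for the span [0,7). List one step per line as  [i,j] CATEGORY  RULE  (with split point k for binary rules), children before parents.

[0,7] S   <
  [0,4] PP   <
    [0,1] "a" : PP\N
    [1,4] PP\(PP\N)   >
      [1,2] "river" : (PP\(PP\N))/NP
      [2,4] NP   >
        [2,3] "slowly" : NP/PP
        [3,4] "city" : PP
  [4,7] S\PP   <B
    [4,5] "plan" : NP\PP
    [5,7] S\NP   <B
      [5,6] "map" : N\NP
      [6,7] "park" : S\N

[0,1] PP\N  lex  "a"
[1,2] (PP\(PP\N))/NP  lex  "river"
[2,3] NP/PP  lex  "slowly"
[3,4] PP  lex  "city"
[2,4] NP  >  k=3
[1,4] PP\(PP\N)  >  k=2
[0,4] PP  <  k=1
[4,5] NP\PP  lex  "plan"
[5,6] N\NP  lex  "map"
[6,7] S\N  lex  "park"
[5,7] S\NP  <B  k=6
[4,7] S\PP  <B  k=5
[0,7] S  <  k=4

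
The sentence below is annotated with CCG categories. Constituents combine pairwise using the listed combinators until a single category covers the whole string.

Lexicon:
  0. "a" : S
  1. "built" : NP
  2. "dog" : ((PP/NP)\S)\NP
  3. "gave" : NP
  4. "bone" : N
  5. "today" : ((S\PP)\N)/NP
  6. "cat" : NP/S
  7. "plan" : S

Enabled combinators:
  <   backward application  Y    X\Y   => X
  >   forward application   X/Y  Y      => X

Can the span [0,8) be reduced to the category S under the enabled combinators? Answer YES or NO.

YES

[0,8] S   <
  [0,4] PP   >
    [0,3] PP/NP   <
      [0,1] "a" : S
      [1,3] (PP/NP)\S   <
        [1,2] "built" : NP
        [2,3] "dog" : ((PP/NP)\S)\NP
    [3,4] "gave" : NP
  [4,8] S\PP   <
    [4,5] "bone" : N
    [5,8] (S\PP)\N   >
      [5,6] "today" : ((S\PP)\N)/NP
      [6,8] NP   >
        [6,7] "cat" : NP/S
        [7,8] "plan" : S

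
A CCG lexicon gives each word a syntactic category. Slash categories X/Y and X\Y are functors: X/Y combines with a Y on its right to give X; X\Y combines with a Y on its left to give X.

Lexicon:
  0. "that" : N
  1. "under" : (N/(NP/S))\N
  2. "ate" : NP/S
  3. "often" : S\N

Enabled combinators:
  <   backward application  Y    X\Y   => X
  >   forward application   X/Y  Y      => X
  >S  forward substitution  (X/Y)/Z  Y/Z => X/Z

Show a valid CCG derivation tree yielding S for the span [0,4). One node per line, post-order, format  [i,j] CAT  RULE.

[0,4] S   <
  [0,3] N   >
    [0,2] N/(NP/S)   <
      [0,1] "that" : N
      [1,2] "under" : (N/(NP/S))\N
    [2,3] "ate" : NP/S
  [3,4] "often" : S\N

[0,1] N  lex  "that"
[1,2] (N/(NP/S))\N  lex  "under"
[0,2] N/(NP/S)  <  k=1
[2,3] NP/S  lex  "ate"
[0,3] N  >  k=2
[3,4] S\N  lex  "often"
[0,4] S  <  k=3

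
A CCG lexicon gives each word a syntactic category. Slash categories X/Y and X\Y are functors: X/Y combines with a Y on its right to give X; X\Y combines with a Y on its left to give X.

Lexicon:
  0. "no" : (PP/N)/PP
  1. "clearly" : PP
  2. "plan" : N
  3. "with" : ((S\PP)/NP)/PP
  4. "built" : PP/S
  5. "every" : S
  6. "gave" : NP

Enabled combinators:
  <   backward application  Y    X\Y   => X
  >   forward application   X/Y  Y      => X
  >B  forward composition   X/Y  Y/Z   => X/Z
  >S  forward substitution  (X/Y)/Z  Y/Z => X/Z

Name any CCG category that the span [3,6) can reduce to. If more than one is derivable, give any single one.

(S\PP)/NP

[0,7] S   <
  [0,3] PP   >
    [0,2] PP/N   >
      [0,1] "no" : (PP/N)/PP
      [1,2] "clearly" : PP
    [2,3] "plan" : N
  [3,7] S\PP   >
    [3,6] (S\PP)/NP   >
      [3,4] "with" : ((S\PP)/NP)/PP
      [4,6] PP   >
        [4,5] "built" : PP/S
        [5,6] "every" : S
    [6,7] "gave" : NP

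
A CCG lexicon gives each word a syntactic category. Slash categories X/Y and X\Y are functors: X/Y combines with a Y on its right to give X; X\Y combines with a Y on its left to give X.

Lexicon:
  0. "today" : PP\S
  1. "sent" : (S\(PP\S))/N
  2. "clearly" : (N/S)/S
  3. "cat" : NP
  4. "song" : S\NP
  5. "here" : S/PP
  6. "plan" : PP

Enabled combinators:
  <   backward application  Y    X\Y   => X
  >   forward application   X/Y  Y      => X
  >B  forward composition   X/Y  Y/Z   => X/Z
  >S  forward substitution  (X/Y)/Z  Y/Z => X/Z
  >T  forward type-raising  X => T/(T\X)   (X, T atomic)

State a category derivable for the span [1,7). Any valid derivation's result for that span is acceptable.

[0,7] S   <
  [0,1] "today" : PP\S
  [1,7] S\(PP\S)   >
    [1,2] "sent" : (S\(PP\S))/N
    [2,7] N   >
      [2,5] N/S   >
        [2,3] "clearly" : (N/S)/S
        [3,5] S   >
          [3,4] S/(S\NP)   >T
            [3,4] "cat" : NP
          [4,5] "song" : S\NP
      [5,7] S   >
        [5,6] "here" : S/PP
        [6,7] "plan" : PP

S\(PP\S)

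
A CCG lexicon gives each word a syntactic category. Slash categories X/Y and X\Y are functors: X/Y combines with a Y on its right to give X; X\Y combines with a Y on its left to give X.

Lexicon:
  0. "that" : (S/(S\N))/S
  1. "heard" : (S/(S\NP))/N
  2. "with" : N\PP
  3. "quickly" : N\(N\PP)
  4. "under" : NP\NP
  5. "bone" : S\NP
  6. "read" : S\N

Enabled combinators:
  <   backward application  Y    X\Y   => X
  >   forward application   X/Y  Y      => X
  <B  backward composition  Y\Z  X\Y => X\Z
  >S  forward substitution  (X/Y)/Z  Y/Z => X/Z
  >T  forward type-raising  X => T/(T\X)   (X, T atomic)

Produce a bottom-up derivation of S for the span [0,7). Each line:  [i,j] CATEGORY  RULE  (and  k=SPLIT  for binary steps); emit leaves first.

[0,7] S   >
  [0,6] S/(S\N)   >
    [0,1] "that" : (S/(S\N))/S
    [1,6] S   >
      [1,4] S/(S\NP)   >
        [1,2] "heard" : (S/(S\NP))/N
        [2,4] N   <
          [2,3] "with" : N\PP
          [3,4] "quickly" : N\(N\PP)
      [4,6] S\NP   <B
        [4,5] "under" : NP\NP
        [5,6] "bone" : S\NP
  [6,7] "read" : S\N

[0,1] (S/(S\N))/S  lex  "that"
[1,2] (S/(S\NP))/N  lex  "heard"
[2,3] N\PP  lex  "with"
[3,4] N\(N\PP)  lex  "quickly"
[2,4] N  <  k=3
[1,4] S/(S\NP)  >  k=2
[4,5] NP\NP  lex  "under"
[5,6] S\NP  lex  "bone"
[4,6] S\NP  <B  k=5
[1,6] S  >  k=4
[0,6] S/(S\N)  >  k=1
[6,7] S\N  lex  "read"
[0,7] S  >  k=6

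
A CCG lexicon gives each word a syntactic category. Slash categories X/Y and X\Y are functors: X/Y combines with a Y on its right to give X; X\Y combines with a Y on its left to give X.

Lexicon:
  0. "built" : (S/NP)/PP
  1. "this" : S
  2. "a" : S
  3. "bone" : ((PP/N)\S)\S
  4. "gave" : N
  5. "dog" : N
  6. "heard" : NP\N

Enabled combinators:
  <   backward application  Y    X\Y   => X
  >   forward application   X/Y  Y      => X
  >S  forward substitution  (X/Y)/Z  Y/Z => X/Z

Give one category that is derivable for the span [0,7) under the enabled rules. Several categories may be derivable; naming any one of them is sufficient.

[0,7] S   >
  [0,5] S/NP   >
    [0,1] "built" : (S/NP)/PP
    [1,5] PP   >
      [1,4] PP/N   <
        [1,2] "this" : S
        [2,4] (PP/N)\S   <
          [2,3] "a" : S
          [3,4] "bone" : ((PP/N)\S)\S
      [4,5] "gave" : N
  [5,7] NP   <
    [5,6] "dog" : N
    [6,7] "heard" : NP\N

S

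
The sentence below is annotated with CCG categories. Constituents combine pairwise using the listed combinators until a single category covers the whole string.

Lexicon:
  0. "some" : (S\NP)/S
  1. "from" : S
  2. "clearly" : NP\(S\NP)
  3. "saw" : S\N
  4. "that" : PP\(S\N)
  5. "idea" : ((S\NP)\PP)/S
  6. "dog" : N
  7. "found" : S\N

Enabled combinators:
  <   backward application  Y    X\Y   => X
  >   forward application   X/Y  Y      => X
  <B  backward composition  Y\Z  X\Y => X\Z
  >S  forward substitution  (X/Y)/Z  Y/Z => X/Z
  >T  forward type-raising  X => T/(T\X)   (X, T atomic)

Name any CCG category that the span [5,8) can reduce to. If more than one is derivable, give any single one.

[0,8] S   <
  [0,3] NP   <
    [0,2] S\NP   >
      [0,1] "some" : (S\NP)/S
      [1,2] "from" : S
    [2,3] "clearly" : NP\(S\NP)
  [3,8] S\NP   <
    [3,5] PP   <
      [3,4] "saw" : S\N
      [4,5] "that" : PP\(S\N)
    [5,8] (S\NP)\PP   >
      [5,6] "idea" : ((S\NP)\PP)/S
      [6,8] S   <
        [6,7] "dog" : N
        [7,8] "found" : S\N

(S\NP)\PP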